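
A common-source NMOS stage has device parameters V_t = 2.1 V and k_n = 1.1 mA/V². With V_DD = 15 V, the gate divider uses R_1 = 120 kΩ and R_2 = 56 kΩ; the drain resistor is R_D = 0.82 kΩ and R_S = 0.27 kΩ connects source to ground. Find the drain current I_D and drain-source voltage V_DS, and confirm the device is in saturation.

I_D ≈ 2.3 mA, V_DS ≈ 12 V

V_G = V_DD·R_2/(R_1+R_2) = 15×56/176 = 4.77 V.
Assume saturation: I_D = (k_n/2)(V_GS − V_t)² with V_GS = V_G − I_D·R_S = 4.77 − 0.27·I_D.
Substituting gives 0.0401·I_D² − 1.79·I_D + 3.93 = 0, with roots I_D = 2.31 or 42.4 mA.
The root I_D = 42.4 mA gives V_GS = -6.68 V ≤ V_t, so take I_D = 2.31 mA.
Then V_GS = 4.15 V and V_DS = V_DD − I_D(R_D+R_S) = 15 − 2.31×1.09 = 12.5 V.
Saturation requires V_DS ≥ V_GS − V_t = 2.05 V; 12.5 ≥ 2.05 ✓.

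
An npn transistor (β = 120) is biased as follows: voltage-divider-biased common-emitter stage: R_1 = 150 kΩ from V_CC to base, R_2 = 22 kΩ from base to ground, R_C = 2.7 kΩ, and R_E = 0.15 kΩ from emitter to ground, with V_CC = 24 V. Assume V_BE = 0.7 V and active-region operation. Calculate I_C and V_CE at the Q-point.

Thevenize the base divider: V_Th = V_CC·R_2/(R_1+R_2) = 24×22/172 = 3.07 V, R_Th = R_1‖R_2 = 19.2 kΩ.
Base-emitter loop: V_Th = I_B·R_Th + V_BE + (β+1)I_B·R_E, so I_B = (3.07 − 0.7) / (19.2 + 121×0.15) = 0.0635 mA.
I_C = β·I_B = 120×0.0635 = 7.62 mA, and I_E = (β+1)I_B = 7.68 mA.
V_CE = V_CC − I_C·R_C − I_E·R_E = 24 − 7.62×2.7 − 7.68×0.15 = 2.28 V.
V_CE = 2.28 V > 0.2 V confirms active-region operation.

I_C ≈ 7.6 mA, V_CE ≈ 2.3 V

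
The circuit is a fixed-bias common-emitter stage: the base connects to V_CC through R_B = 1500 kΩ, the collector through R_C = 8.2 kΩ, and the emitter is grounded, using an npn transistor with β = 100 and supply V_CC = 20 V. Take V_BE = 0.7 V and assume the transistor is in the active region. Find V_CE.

Base loop: V_CC = I_B·R_B + V_BE, so I_B = (20 − 0.7)/1500 kΩ = 0.0129 mA.
In the active region I_C = β·I_B = 100 × 0.0129 = 1.29 mA.
Collector loop: V_CE = V_CC − I_C·R_C = 20 − 1.29×8.2 = 9.45 V.
Since V_CE = 9.45 V > V_CE(sat) ≈ 0.2 V, the transistor is in the active region as assumed.

V_CE ≈ 9.4 V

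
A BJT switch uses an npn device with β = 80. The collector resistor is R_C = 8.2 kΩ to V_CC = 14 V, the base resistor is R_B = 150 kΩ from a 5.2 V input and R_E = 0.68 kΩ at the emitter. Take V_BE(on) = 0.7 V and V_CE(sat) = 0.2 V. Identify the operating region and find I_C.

saturation; I_C ≈ 1.6 mA

Assume active: I_B = (5.2 − 0.7)/(150 + 81×0.68) = 0.0219 mA, I_C = β·I_B = 1.76 mA.
Then V_CE = 14 − 1.76×8.2 − 1.78×0.68 = -1.6 V < 0.2 V — the active assumption fails.
Re-solve with V_CE = 0.2 V. KCL at the emitter: V_E/R_E = (V_BB−0.7−V_E)/R_B + (V_CC−0.2−V_E)/R_C, giving V_E = 1.07 V.
I_C = (V_CC − 0.2 − V_E)/R_C = (13.8 − 1.07)/8.2 = 1.55 mA.
Check: I_B = (4.5 − 1.07)/150 = 0.0229 mA, and β·I_B = 1.83 mA > I_C, confirming saturation.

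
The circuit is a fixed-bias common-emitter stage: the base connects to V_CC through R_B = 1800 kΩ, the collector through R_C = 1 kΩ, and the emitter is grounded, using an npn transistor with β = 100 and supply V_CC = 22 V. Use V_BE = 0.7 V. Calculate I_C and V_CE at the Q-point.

I_C ≈ 1.2 mA, V_CE ≈ 21 V

Base loop: V_CC = I_B·R_B + V_BE, so I_B = (22 − 0.7)/1800 kΩ = 0.0118 mA.
In the active region I_C = β·I_B = 100 × 0.0118 = 1.18 mA.
Collector loop: V_CE = V_CC − I_C·R_C = 22 − 1.18×1 = 20.8 V.
Since V_CE = 20.8 V > V_CE(sat) ≈ 0.2 V, the transistor is in the active region as assumed.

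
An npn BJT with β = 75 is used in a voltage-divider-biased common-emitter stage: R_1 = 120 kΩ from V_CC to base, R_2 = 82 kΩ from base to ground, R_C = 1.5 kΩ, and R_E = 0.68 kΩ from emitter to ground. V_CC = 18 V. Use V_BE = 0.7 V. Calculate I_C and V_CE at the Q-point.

Thevenize the base divider: V_Th = V_CC·R_2/(R_1+R_2) = 18×82/202 = 7.31 V, R_Th = R_1‖R_2 = 48.7 kΩ.
Base-emitter loop: V_Th = I_B·R_Th + V_BE + (β+1)I_B·R_E, so I_B = (7.31 − 0.7) / (48.7 + 76×0.68) = 0.0658 mA.
I_C = β·I_B = 75×0.0658 = 4.94 mA, and I_E = (β+1)I_B = 5 mA.
V_CE = V_CC − I_C·R_C − I_E·R_E = 18 − 4.94×1.5 − 5×0.68 = 7.2 V.
V_CE = 7.2 V > 0.2 V confirms active-region operation.

I_C ≈ 4.9 mA, V_CE ≈ 7.2 V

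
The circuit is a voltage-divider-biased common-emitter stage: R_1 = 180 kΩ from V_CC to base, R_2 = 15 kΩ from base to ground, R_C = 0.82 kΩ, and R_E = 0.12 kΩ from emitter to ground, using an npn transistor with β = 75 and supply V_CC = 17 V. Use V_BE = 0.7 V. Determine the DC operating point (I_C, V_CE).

Thevenize the base divider: V_Th = V_CC·R_2/(R_1+R_2) = 17×15/195 = 1.31 V, R_Th = R_1‖R_2 = 13.8 kΩ.
Base-emitter loop: V_Th = I_B·R_Th + V_BE + (β+1)I_B·R_E, so I_B = (1.31 − 0.7) / (13.8 + 76×0.12) = 0.0265 mA.
I_C = β·I_B = 75×0.0265 = 1.98 mA, and I_E = (β+1)I_B = 2.01 mA.
V_CE = V_CC − I_C·R_C − I_E·R_E = 17 − 1.98×0.82 − 2.01×0.12 = 15.1 V.
V_CE = 15.1 V > 0.2 V confirms active-region operation.

I_C ≈ 2 mA, V_CE ≈ 15 V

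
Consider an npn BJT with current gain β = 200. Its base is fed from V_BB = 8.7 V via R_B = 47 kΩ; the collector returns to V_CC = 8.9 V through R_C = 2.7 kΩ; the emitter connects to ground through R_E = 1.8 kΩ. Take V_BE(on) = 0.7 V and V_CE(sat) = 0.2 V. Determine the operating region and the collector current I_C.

saturation; I_C ≈ 1.9 mA

Assume active: I_B = (8.7 − 0.7)/(47 + 201×1.8) = 0.0196 mA, I_C = β·I_B = 3.91 mA.
Then V_CE = 8.9 − 3.91×2.7 − 3.93×1.8 = -8.75 V < 0.2 V — the active assumption fails.
Re-solve with V_CE = 0.2 V. KCL at the emitter: V_E/R_E = (V_BB−0.7−V_E)/R_B + (V_CC−0.2−V_E)/R_C, giving V_E = 3.58 V.
I_C = (V_CC − 0.2 − V_E)/R_C = (8.7 − 3.58)/2.7 = 1.9 mA.
Check: I_B = (8 − 3.58)/47 = 0.094 mA, and β·I_B = 18.8 mA > I_C, confirming saturation.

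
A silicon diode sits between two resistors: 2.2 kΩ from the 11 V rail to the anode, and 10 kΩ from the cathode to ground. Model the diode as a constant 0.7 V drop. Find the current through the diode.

I ≈ 0.84 mA

The two resistors are in series with the diode, so KVL gives 11 = I·2.2 + 0.7 + I·10.
I = (11 − 0.7) / (2.2 + 10) kΩ = 10.3 / 12.2 = 0.844 mA.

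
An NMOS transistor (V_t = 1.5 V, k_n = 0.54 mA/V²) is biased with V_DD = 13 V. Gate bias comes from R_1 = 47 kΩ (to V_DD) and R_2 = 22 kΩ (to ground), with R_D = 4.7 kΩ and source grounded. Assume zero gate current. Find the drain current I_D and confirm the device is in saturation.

V_G = V_DD·R_2/(R_1+R_2) = 13×22/69 = 4.14 V. With the source grounded, V_GS = V_G = 4.14 V.
Assume saturation: I_D = (k_n/2)(V_GS − V_t)² = (0.54/2)×(4.14 − 1.5)² = 0.27×2.64² = 1.89 mA.
V_DS = V_DD − I_D·R_D = 13 − 1.89×4.7 = 4.12 V.
Saturation requires V_DS ≥ V_GS − V_t = 2.64 V; 4.12 ≥ 2.64 ✓.

I_D ≈ 1.9 mA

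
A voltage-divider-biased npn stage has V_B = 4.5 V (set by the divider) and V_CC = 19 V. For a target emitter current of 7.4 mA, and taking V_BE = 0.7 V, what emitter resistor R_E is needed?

R_E ≈ 0.51 kΩ

V_E = V_B − V_BE = 4.5 − 0.7 = 3.8 V.
R_E = V_E / I_E = 3.8 / 7.4 = 0.514 kΩ.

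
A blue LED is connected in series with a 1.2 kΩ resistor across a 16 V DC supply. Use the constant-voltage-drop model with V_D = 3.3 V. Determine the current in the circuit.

I ≈ 11 mA

KVL around the loop: 16 = V_D + I·R = 3.3 + I × 1.2 kΩ.
So I = (16 − 3.3) / 1.2 kΩ = 12.7 / 1.2 = 10.6 mA.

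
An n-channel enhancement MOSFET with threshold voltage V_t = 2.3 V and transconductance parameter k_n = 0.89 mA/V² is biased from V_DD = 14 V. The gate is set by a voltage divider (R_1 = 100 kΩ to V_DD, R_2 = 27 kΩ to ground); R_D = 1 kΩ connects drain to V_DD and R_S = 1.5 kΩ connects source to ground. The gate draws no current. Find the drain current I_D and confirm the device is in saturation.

I_D ≈ 0.11 mA

V_G = V_DD·R_2/(R_1+R_2) = 14×27/127 = 2.98 V.
Assume saturation: I_D = (k_n/2)(V_GS − V_t)² with V_GS = V_G − I_D·R_S = 2.98 − 1.5·I_D.
Substituting gives 1·I_D² − 1.9·I_D + 0.204 = 0, with roots I_D = 0.114 or 1.79 mA.
The root I_D = 1.79 mA gives V_GS = 0.296 V ≤ V_t, so take I_D = 0.114 mA.
Then V_GS = 2.81 V and V_DS = V_DD − I_D(R_D+R_S) = 14 − 0.114×2.5 = 13.7 V.
Saturation requires V_DS ≥ V_GS − V_t = 0.506 V; 13.7 ≥ 0.506 ✓.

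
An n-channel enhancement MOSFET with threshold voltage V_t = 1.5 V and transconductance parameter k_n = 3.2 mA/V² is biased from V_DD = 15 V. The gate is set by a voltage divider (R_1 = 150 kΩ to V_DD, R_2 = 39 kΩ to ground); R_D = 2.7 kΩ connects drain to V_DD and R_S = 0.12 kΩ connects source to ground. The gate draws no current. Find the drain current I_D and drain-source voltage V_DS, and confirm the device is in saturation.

V_G = V_DD·R_2/(R_1+R_2) = 15×39/189 = 3.1 V.
Assume saturation: I_D = (k_n/2)(V_GS − V_t)² with V_GS = V_G − I_D·R_S = 3.1 − 0.12·I_D.
Substituting gives 0.023·I_D² − 1.61·I_D + 4.07 = 0, with roots I_D = 2.62 or 67.4 mA.
The root I_D = 67.4 mA gives V_GS = -4.99 V ≤ V_t, so take I_D = 2.62 mA.
Then V_GS = 2.78 V and V_DS = V_DD − I_D(R_D+R_S) = 15 − 2.62×2.82 = 7.6 V.
Saturation requires V_DS ≥ V_GS − V_t = 1.28 V; 7.6 ≥ 1.28 ✓.

I_D ≈ 2.6 mA, V_DS ≈ 7.6 V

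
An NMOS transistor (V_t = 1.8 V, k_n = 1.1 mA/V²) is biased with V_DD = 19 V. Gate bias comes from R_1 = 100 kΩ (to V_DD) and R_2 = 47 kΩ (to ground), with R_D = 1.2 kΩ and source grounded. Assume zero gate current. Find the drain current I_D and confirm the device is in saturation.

I_D ≈ 10 mA

V_G = V_DD·R_2/(R_1+R_2) = 19×47/147 = 6.07 V. With the source grounded, V_GS = V_G = 6.07 V.
Assume saturation: I_D = (k_n/2)(V_GS − V_t)² = (1.1/2)×(6.07 − 1.8)² = 0.55×4.27² = 10.1 mA.
V_DS = V_DD − I_D·R_D = 19 − 10.1×1.2 = 6.94 V.
Saturation requires V_DS ≥ V_GS − V_t = 4.27 V; 6.94 ≥ 4.27 ✓.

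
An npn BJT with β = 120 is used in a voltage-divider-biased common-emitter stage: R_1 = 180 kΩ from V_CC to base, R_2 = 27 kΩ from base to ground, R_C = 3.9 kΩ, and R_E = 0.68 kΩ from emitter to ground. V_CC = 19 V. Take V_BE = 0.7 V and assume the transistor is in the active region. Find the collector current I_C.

Thevenize the base divider: V_Th = V_CC·R_2/(R_1+R_2) = 19×27/207 = 2.48 V, R_Th = R_1‖R_2 = 23.5 kΩ.
Base-emitter loop: V_Th = I_B·R_Th + V_BE + (β+1)I_B·R_E, so I_B = (2.48 − 0.7) / (23.5 + 121×0.68) = 0.0168 mA.
I_C = β·I_B = 120×0.0168 = 2.02 mA, and I_E = (β+1)I_B = 2.03 mA.
V_CE = V_CC − I_C·R_C − I_E·R_E = 19 − 2.02×3.9 − 2.03×0.68 = 9.75 V.
V_CE = 9.75 V > 0.2 V confirms active-region operation.

I_C ≈ 2 mA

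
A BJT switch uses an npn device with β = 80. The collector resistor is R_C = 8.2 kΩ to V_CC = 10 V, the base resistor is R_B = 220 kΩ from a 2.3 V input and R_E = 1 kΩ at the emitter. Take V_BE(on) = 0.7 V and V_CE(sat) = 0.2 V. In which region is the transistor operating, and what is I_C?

Assume active. Base-emitter loop: I_B = (V_BB − V_BE)/(R_B + (β+1)R_E) = (2.3 − 0.7)/(220 + 81×1) = 0.00532 mA.
I_C = β·I_B = 80×0.00532 = 0.425 mA.
V_CE = V_CC − I_C·R_C − I_E·R_E = 10 − 0.425×8.2 − 0.431×1 = 6.08 V > V_CE(sat), so the active-region assumption holds.

active; I_C ≈ 0.43 mA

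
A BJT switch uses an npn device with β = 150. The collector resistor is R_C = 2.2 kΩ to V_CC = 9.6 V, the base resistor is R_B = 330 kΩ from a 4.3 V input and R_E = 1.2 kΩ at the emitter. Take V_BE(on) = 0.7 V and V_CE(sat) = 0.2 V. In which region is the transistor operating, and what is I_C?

Assume active. Base-emitter loop: I_B = (V_BB − V_BE)/(R_B + (β+1)R_E) = (4.3 − 0.7)/(330 + 151×1.2) = 0.00704 mA.
I_C = β·I_B = 150×0.00704 = 1.06 mA.
V_CE = V_CC − I_C·R_C − I_E·R_E = 9.6 − 1.06×2.2 − 1.06×1.2 = 6 V > V_CE(sat), so the active-region assumption holds.

active; I_C ≈ 1.1 mA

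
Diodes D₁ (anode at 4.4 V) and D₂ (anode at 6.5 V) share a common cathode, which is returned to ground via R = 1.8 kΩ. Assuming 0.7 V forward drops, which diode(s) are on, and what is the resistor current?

Only D₂ conducts; I_R ≈ 3.2 mA

Assume both conduct. Then node N would need to be at both 4.4−0.7 = 3.7 V and 6.5−0.7 = 5.8 V, which is impossible.
Assume only D₂ conducts: V_N = 6.5 − 0.7 = 5.8 V, so I_R = 5.8/1.8 = 3.22 mA.
Check D₁: its anode-to-cathode voltage is 4.4 − 5.8 = -1.4 V < 0.7 V, so it is off. The assumption is consistent.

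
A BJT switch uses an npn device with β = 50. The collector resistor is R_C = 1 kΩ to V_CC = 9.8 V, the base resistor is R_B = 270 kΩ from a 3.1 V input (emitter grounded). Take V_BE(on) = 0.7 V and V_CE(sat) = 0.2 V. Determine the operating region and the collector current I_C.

Assume active. Base-emitter loop: I_B = (V_BB − V_BE)/R_B = (3.1 − 0.7)/270 = 0.00889 mA.
I_C = β·I_B = 50×0.00889 = 0.444 mA.
V_CE = V_CC − I_C·R_C = 9.8 − 0.444×1 = 9.36 V > V_CE(sat), so the active-region assumption holds.

active; I_C ≈ 0.44 mA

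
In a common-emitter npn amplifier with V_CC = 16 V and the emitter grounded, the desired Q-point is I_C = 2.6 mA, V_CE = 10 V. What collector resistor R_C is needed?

Collector loop: V_CC = I_C·R_C + V_CE.
R_C = (V_CC − V_CE)/I_C = (16 − 10)/2.6 = 2.31 kΩ.

R_C ≈ 2.3 kΩ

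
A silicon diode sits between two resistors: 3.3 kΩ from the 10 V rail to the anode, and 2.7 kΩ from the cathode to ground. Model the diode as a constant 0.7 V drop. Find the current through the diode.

I ≈ 1.6 mA

The two resistors are in series with the diode, so KVL gives 10 = I·3.3 + 0.7 + I·2.7.
I = (10 − 0.7) / (3.3 + 2.7) kΩ = 9.3 / 6 = 1.55 mA.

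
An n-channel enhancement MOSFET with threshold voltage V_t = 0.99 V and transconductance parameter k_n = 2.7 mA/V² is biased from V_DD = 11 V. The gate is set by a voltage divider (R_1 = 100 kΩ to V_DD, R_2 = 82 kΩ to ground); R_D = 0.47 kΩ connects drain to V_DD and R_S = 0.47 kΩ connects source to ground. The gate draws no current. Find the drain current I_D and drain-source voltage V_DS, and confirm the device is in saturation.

I_D ≈ 4.5 mA, V_DS ≈ 6.7 V

V_G = V_DD·R_2/(R_1+R_2) = 11×82/182 = 4.96 V.
Assume saturation: I_D = (k_n/2)(V_GS − V_t)² with V_GS = V_G − I_D·R_S = 4.96 − 0.47·I_D.
Substituting gives 0.298·I_D² − 6.03·I_D + 21.2 = 0, with roots I_D = 4.54 or 15.7 mA.
The root I_D = 15.7 mA gives V_GS = -2.42 V ≤ V_t, so take I_D = 4.54 mA.
Then V_GS = 2.82 V and V_DS = V_DD − I_D(R_D+R_S) = 11 − 4.54×0.94 = 6.73 V.
Saturation requires V_DS ≥ V_GS − V_t = 1.83 V; 6.73 ≥ 1.83 ✓.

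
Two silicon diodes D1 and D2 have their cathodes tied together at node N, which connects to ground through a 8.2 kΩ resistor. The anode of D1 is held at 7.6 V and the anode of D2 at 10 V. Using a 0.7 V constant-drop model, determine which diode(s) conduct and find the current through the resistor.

Assume both conduct. Then node N would need to be at both 7.6−0.7 = 6.9 V and 10−0.7 = 9.3 V, which is impossible.
Assume only D2 conducts: V_N = 10 − 0.7 = 9.3 V, so I_R = 9.3/8.2 = 1.13 mA.
Check D1: its anode-to-cathode voltage is 7.6 − 9.3 = -1.7 V < 0.7 V, so it is off. The assumption is consistent.

Only D2 conducts; I_R ≈ 1.1 mA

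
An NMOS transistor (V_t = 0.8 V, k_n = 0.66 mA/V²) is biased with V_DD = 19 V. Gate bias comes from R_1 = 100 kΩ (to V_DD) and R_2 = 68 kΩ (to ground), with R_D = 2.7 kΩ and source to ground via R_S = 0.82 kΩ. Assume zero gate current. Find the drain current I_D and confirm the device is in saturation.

I_D ≈ 4.1 mA

V_G = V_DD·R_2/(R_1+R_2) = 19×68/168 = 7.69 V.
Assume saturation: I_D = (k_n/2)(V_GS − V_t)² with V_GS = V_G − I_D·R_S = 7.69 − 0.82·I_D.
Substituting gives 0.222·I_D² − 4.73·I_D + 15.7 = 0, with roots I_D = 4.1 or 17.2 mA.
The root I_D = 17.2 mA gives V_GS = -6.42 V ≤ V_t, so take I_D = 4.1 mA.
Then V_GS = 4.33 V and V_DS = V_DD − I_D(R_D+R_S) = 19 − 4.1×3.52 = 4.56 V.
Saturation requires V_DS ≥ V_GS − V_t = 3.53 V; 4.56 ≥ 3.53 ✓.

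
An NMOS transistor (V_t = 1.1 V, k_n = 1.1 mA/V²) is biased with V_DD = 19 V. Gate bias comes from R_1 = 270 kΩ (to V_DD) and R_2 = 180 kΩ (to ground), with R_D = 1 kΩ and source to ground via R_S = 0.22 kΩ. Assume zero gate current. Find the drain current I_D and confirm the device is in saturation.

I_D ≈ 10 mA

V_G = V_DD·R_2/(R_1+R_2) = 19×180/450 = 7.6 V.
Assume saturation: I_D = (k_n/2)(V_GS − V_t)² with V_GS = V_G − I_D·R_S = 7.6 − 0.22·I_D.
Substituting gives 0.0266·I_D² − 2.57·I_D + 23.2 = 0, with roots I_D = 10.1 or 86.6 mA.
The root I_D = 86.6 mA gives V_GS = -11.4 V ≤ V_t, so take I_D = 10.1 mA.
Then V_GS = 5.38 V and V_DS = V_DD − I_D(R_D+R_S) = 19 − 10.1×1.22 = 6.7 V.
Saturation requires V_DS ≥ V_GS − V_t = 4.28 V; 6.7 ≥ 4.28 ✓.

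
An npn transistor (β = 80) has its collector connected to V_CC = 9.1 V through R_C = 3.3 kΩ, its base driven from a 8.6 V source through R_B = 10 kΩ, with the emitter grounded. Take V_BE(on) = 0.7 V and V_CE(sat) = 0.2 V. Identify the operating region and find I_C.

Assume active: I_B = (8.6 − 0.7)/10 = 0.79 mA, giving I_C = β·I_B = 63.2 mA.
But then V_CE = 9.1 − 63.2×3.3 = -199 V < V_CE(sat) = 0.2 V — impossible in the active region.
So the transistor is saturated. With V_CE = 0.2 V, I_C = (V_CC − 0.2)/R_C = 8.9/3.3 = 2.7 mA.
Check: β·I_B = 63.2 mA > I_C = 2.7 mA, confirming saturation.

saturation; I_C ≈ 2.7 mA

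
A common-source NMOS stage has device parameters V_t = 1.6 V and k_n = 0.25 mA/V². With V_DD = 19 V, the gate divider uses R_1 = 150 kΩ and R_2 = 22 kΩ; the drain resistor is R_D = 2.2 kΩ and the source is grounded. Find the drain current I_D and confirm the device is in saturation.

V_G = V_DD·R_2/(R_1+R_2) = 19×22/172 = 2.43 V. With the source grounded, V_GS = V_G = 2.43 V.
Assume saturation: I_D = (k_n/2)(V_GS − V_t)² = (0.25/2)×(2.43 − 1.6)² = 0.125×0.83² = 0.0862 mA.
V_DS = V_DD − I_D·R_D = 19 − 0.0862×2.2 = 18.8 V.
Saturation requires V_DS ≥ V_GS − V_t = 0.83 V; 18.8 ≥ 0.83 ✓.

I_D ≈ 0.086 mA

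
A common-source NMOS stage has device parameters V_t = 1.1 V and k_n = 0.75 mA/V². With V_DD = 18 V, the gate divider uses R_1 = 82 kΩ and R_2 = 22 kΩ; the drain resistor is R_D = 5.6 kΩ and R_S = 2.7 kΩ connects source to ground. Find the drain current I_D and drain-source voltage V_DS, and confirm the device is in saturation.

V_G = V_DD·R_2/(R_1+R_2) = 18×22/104 = 3.81 V.
Assume saturation: I_D = (k_n/2)(V_GS − V_t)² with V_GS = V_G − I_D·R_S = 3.81 − 2.7·I_D.
Substituting gives 2.73·I_D² − 6.48·I_D + 2.75 = 0, with roots I_D = 0.553 or 1.82 mA.
The root I_D = 1.82 mA gives V_GS = -1.1 V ≤ V_t, so take I_D = 0.553 mA.
Then V_GS = 2.31 V and V_DS = V_DD − I_D(R_D+R_S) = 18 − 0.553×8.3 = 13.4 V.
Saturation requires V_DS ≥ V_GS − V_t = 1.21 V; 13.4 ≥ 1.21 ✓.

I_D ≈ 0.55 mA, V_DS ≈ 13 V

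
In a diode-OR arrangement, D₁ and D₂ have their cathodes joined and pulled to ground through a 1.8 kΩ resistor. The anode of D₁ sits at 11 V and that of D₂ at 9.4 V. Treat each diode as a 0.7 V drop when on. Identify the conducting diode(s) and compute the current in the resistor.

Only D₁ conducts; I_R ≈ 5.7 mA

Assume both conduct. Then node N would need to be at both 11−0.7 = 10.3 V and 9.4−0.7 = 8.7 V, which is impossible.
Assume only D₁ conducts: V_N = 11 − 0.7 = 10.3 V, so I_R = 10.3/1.8 = 5.72 mA.
Check D₂: its anode-to-cathode voltage is 9.4 − 10.3 = -0.9 V < 0.7 V, so it is off. The assumption is consistent.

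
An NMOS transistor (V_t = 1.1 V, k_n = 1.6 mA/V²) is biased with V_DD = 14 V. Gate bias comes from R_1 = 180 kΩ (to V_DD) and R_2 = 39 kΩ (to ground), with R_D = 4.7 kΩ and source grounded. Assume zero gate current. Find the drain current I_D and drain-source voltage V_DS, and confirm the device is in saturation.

I_D ≈ 1.6 mA, V_DS ≈ 6.7 V

V_G = V_DD·R_2/(R_1+R_2) = 14×39/219 = 2.49 V. With the source grounded, V_GS = V_G = 2.49 V.
Assume saturation: I_D = (k_n/2)(V_GS − V_t)² = (1.6/2)×(2.49 − 1.1)² = 0.8×1.39² = 1.55 mA.
V_DS = V_DD − I_D·R_D = 14 − 1.55×4.7 = 6.7 V.
Saturation requires V_DS ≥ V_GS − V_t = 1.39 V; 6.7 ≥ 1.39 ✓.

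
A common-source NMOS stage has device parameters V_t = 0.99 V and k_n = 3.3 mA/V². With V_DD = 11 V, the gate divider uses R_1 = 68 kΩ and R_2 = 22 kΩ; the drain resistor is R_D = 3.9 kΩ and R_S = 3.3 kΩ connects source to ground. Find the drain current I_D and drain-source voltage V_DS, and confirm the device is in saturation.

I_D ≈ 0.37 mA, V_DS ≈ 8.3 V

V_G = V_DD·R_2/(R_1+R_2) = 11×22/90 = 2.69 V.
Assume saturation: I_D = (k_n/2)(V_GS − V_t)² with V_GS = V_G − I_D·R_S = 2.69 − 3.3·I_D.
Substituting gives 18·I_D² − 19.5·I_D + 4.76 = 0, with roots I_D = 0.371 or 0.714 mA.
The root I_D = 0.714 mA gives V_GS = 0.332 V ≤ V_t, so take I_D = 0.371 mA.
Then V_GS = 1.46 V and V_DS = V_DD − I_D(R_D+R_S) = 11 − 0.371×7.2 = 8.33 V.
Saturation requires V_DS ≥ V_GS − V_t = 0.474 V; 8.33 ≥ 0.474 ✓.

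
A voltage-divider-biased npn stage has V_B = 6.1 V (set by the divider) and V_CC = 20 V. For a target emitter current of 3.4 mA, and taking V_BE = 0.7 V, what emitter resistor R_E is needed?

R_E ≈ 1.6 kΩ

V_E = V_B − V_BE = 6.1 − 0.7 = 5.4 V.
R_E = V_E / I_E = 5.4 / 3.4 = 1.59 kΩ.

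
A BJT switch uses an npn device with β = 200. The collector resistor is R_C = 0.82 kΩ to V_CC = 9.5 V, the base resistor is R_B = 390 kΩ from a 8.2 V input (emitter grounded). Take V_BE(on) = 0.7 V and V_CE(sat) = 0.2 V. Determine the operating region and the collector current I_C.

Assume active. Base-emitter loop: I_B = (V_BB − V_BE)/R_B = (8.2 − 0.7)/390 = 0.0192 mA.
I_C = β·I_B = 200×0.0192 = 3.85 mA.
V_CE = V_CC − I_C·R_C = 9.5 − 3.85×0.82 = 6.35 V > V_CE(sat), so the active-region assumption holds.

active; I_C ≈ 3.8 mA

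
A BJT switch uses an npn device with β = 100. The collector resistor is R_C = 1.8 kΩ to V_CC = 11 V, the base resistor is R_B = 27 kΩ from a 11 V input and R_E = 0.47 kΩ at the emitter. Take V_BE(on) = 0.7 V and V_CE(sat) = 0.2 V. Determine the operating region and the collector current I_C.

saturation; I_C ≈ 4.7 mA

Assume active: I_B = (11 − 0.7)/(27 + 101×0.47) = 0.138 mA, I_C = β·I_B = 13.8 mA.
Then V_CE = 11 − 13.8×1.8 − 14×0.47 = -20.5 V < 0.2 V — the active assumption fails.
Re-solve with V_CE = 0.2 V. KCL at the emitter: V_E/R_E = (V_BB−0.7−V_E)/R_B + (V_CC−0.2−V_E)/R_C, giving V_E = 2.35 V.
I_C = (V_CC − 0.2 − V_E)/R_C = (10.8 − 2.35)/1.8 = 4.7 mA.
Check: I_B = (10.3 − 2.35)/27 = 0.295 mA, and β·I_B = 29.5 mA > I_C, confirming saturation.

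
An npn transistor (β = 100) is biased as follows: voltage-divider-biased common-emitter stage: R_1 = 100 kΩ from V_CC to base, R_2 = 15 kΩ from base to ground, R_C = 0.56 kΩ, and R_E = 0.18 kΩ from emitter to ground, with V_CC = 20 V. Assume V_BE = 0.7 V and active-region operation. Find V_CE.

V_CE ≈ 15 V

Thevenize the base divider: V_Th = V_CC·R_2/(R_1+R_2) = 20×15/115 = 2.61 V, R_Th = R_1‖R_2 = 13 kΩ.
Base-emitter loop: V_Th = I_B·R_Th + V_BE + (β+1)I_B·R_E, so I_B = (2.61 − 0.7) / (13 + 101×0.18) = 0.0611 mA.
I_C = β·I_B = 100×0.0611 = 6.11 mA, and I_E = (β+1)I_B = 6.17 mA.
V_CE = V_CC − I_C·R_C − I_E·R_E = 20 − 6.11×0.56 − 6.17×0.18 = 15.5 V.
V_CE = 15.5 V > 0.2 V confirms active-region operation.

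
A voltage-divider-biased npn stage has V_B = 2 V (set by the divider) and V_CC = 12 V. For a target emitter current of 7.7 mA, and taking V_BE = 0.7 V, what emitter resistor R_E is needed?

V_E = V_B − V_BE = 2 − 0.7 = 1.3 V.
R_E = V_E / I_E = 1.3 / 7.7 = 0.169 kΩ.

R_E ≈ 0.17 kΩ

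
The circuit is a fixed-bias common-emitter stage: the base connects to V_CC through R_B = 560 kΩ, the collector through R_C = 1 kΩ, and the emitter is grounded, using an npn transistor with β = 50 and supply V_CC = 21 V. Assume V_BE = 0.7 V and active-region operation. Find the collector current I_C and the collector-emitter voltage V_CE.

I_C ≈ 1.8 mA, V_CE ≈ 19 V

Base loop: V_CC = I_B·R_B + V_BE, so I_B = (21 − 0.7)/560 kΩ = 0.0363 mA.
In the active region I_C = β·I_B = 50 × 0.0363 = 1.81 mA.
Collector loop: V_CE = V_CC − I_C·R_C = 21 − 1.81×1 = 19.2 V.
Since V_CE = 19.2 V > V_CE(sat) ≈ 0.2 V, the transistor is in the active region as assumed.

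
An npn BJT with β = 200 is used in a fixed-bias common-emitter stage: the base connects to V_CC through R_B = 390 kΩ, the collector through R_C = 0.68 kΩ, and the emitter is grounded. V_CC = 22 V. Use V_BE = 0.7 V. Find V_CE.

V_CE ≈ 15 V

Base loop: V_CC = I_B·R_B + V_BE, so I_B = (22 − 0.7)/390 kΩ = 0.0546 mA.
In the active region I_C = β·I_B = 200 × 0.0546 = 10.9 mA.
Collector loop: V_CE = V_CC − I_C·R_C = 22 − 10.9×0.68 = 14.6 V.
Since V_CE = 14.6 V > V_CE(sat) ≈ 0.2 V, the transistor is in the active region as assumed.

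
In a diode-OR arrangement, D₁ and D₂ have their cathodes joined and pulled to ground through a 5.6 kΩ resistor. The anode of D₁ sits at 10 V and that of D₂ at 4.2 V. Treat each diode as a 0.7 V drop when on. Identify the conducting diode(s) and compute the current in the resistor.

Assume both conduct. Then node N would need to be at both 10−0.7 = 9.3 V and 4.2−0.7 = 3.5 V, which is impossible.
Assume only D₁ conducts: V_N = 10 − 0.7 = 9.3 V, so I_R = 9.3/5.6 = 1.66 mA.
Check D₂: its anode-to-cathode voltage is 4.2 − 9.3 = -5.1 V < 0.7 V, so it is off. The assumption is consistent.

Only D₁ conducts; I_R ≈ 1.7 mA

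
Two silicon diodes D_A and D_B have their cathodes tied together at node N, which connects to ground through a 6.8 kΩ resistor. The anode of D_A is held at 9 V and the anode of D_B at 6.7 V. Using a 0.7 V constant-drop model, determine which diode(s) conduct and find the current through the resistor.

Assume both conduct. Then node N would need to be at both 9−0.7 = 8.3 V and 6.7−0.7 = 6 V, which is impossible.
Assume only D_A conducts: V_N = 9 − 0.7 = 8.3 V, so I_R = 8.3/6.8 = 1.22 mA.
Check D_B: its anode-to-cathode voltage is 6.7 − 8.3 = -1.6 V < 0.7 V, so it is off. The assumption is consistent.

Only D_A conducts; I_R ≈ 1.2 mA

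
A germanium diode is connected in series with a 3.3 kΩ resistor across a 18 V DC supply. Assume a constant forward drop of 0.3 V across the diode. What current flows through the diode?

KVL around the loop: 18 = V_D + I·R = 0.3 + I × 3.3 kΩ.
So I = (18 − 0.3) / 3.3 kΩ = 17.7 / 3.3 = 5.36 mA.

I ≈ 5.4 mA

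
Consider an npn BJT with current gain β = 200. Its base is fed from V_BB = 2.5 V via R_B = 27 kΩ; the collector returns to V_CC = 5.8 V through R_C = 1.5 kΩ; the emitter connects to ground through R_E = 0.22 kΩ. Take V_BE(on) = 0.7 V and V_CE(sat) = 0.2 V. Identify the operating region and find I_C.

saturation; I_C ≈ 3.3 mA

Assume active: I_B = (2.5 − 0.7)/(27 + 201×0.22) = 0.0253 mA, I_C = β·I_B = 5.05 mA.
Then V_CE = 5.8 − 5.05×1.5 − 5.08×0.22 = -2.9 V < 0.2 V — the active assumption fails.
Re-solve with V_CE = 0.2 V. KCL at the emitter: V_E/R_E = (V_BB−0.7−V_E)/R_B + (V_CC−0.2−V_E)/R_C, giving V_E = 0.724 V.
I_C = (V_CC − 0.2 − V_E)/R_C = (5.6 − 0.724)/1.5 = 3.25 mA.
Check: I_B = (1.8 − 0.724)/27 = 0.0399 mA, and β·I_B = 7.97 mA > I_C, confirming saturation.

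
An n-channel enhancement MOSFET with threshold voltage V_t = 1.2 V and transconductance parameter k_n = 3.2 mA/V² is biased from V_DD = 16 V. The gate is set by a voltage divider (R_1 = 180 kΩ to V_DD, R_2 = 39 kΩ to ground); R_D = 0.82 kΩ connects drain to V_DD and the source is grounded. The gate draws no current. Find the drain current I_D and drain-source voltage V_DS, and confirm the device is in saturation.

I_D ≈ 4.4 mA, V_DS ≈ 12 V

V_G = V_DD·R_2/(R_1+R_2) = 16×39/219 = 2.85 V. With the source grounded, V_GS = V_G = 2.85 V.
Assume saturation: I_D = (k_n/2)(V_GS − V_t)² = (3.2/2)×(2.85 − 1.2)² = 1.6×1.65² = 4.35 mA.
V_DS = V_DD − I_D·R_D = 16 − 4.35×0.82 = 12.4 V.
Saturation requires V_DS ≥ V_GS − V_t = 1.65 V; 12.4 ≥ 1.65 ✓.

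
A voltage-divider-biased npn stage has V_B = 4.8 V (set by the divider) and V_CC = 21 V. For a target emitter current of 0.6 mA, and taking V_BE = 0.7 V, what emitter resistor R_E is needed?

R_E ≈ 6.8 kΩ

V_E = V_B − V_BE = 4.8 − 0.7 = 4.1 V.
R_E = V_E / I_E = 4.1 / 0.6 = 6.83 kΩ.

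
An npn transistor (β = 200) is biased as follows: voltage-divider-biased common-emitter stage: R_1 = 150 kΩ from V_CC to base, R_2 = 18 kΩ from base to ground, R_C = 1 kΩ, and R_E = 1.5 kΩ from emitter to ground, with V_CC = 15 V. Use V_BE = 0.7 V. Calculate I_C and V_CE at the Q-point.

I_C ≈ 0.57 mA, V_CE ≈ 14 V

Thevenize the base divider: V_Th = V_CC·R_2/(R_1+R_2) = 15×18/168 = 1.61 V, R_Th = R_1‖R_2 = 16.1 kΩ.
Base-emitter loop: V_Th = I_B·R_Th + V_BE + (β+1)I_B·R_E, so I_B = (1.61 − 0.7) / (16.1 + 201×1.5) = 0.00286 mA.
I_C = β·I_B = 200×0.00286 = 0.571 mA, and I_E = (β+1)I_B = 0.574 mA.
V_CE = V_CC − I_C·R_C − I_E·R_E = 15 − 0.571×1 − 0.574×1.5 = 13.6 V.
V_CE = 13.6 V > 0.2 V confirms active-region operation.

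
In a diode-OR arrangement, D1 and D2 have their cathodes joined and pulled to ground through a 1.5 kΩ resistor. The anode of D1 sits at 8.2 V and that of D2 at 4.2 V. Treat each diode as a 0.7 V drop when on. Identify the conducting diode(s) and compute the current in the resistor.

Only D1 conducts; I_R ≈ 5 mA

Assume both conduct. Then node N would need to be at both 8.2−0.7 = 7.5 V and 4.2−0.7 = 3.5 V, which is impossible.
Assume only D1 conducts: V_N = 8.2 − 0.7 = 7.5 V, so I_R = 7.5/1.5 = 5 mA.
Check D2: its anode-to-cathode voltage is 4.2 − 7.5 = -3.3 V < 0.7 V, so it is off. The assumption is consistent.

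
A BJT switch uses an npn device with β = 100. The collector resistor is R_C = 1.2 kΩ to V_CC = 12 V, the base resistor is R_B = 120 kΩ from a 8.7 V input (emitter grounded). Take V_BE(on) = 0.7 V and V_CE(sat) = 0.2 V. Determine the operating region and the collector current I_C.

Assume active. Base-emitter loop: I_B = (V_BB − V_BE)/R_B = (8.7 − 0.7)/120 = 0.0667 mA.
I_C = β·I_B = 100×0.0667 = 6.67 mA.
V_CE = V_CC − I_C·R_C = 12 − 6.67×1.2 = 4 V > V_CE(sat), so the active-region assumption holds.

active; I_C ≈ 6.7 mA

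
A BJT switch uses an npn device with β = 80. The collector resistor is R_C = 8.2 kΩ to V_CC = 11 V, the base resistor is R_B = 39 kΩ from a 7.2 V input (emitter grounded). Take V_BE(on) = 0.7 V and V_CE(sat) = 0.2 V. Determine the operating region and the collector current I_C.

Assume active: I_B = (7.2 − 0.7)/39 = 0.167 mA, giving I_C = β·I_B = 13.3 mA.
But then V_CE = 11 − 13.3×8.2 = -98.3 V < V_CE(sat) = 0.2 V — impossible in the active region.
So the transistor is saturated. With V_CE = 0.2 V, I_C = (V_CC − 0.2)/R_C = 10.8/8.2 = 1.32 mA.
Check: β·I_B = 13.3 mA > I_C = 1.32 mA, confirming saturation.

saturation; I_C ≈ 1.3 mA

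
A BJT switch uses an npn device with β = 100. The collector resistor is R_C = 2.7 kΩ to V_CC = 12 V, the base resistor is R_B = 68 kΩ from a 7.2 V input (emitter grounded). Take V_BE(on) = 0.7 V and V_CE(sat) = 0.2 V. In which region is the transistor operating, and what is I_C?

Assume active: I_B = (7.2 − 0.7)/68 = 0.0956 mA, giving I_C = β·I_B = 9.56 mA.
But then V_CE = 12 − 9.56×2.7 = -13.8 V < V_CE(sat) = 0.2 V — impossible in the active region.
So the transistor is saturated. With V_CE = 0.2 V, I_C = (V_CC − 0.2)/R_C = 11.8/2.7 = 4.37 mA.
Check: β·I_B = 9.56 mA > I_C = 4.37 mA, confirming saturation.

saturation; I_C ≈ 4.4 mA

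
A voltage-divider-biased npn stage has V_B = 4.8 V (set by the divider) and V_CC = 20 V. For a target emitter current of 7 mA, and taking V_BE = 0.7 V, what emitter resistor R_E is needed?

R_E ≈ 0.59 kΩ

V_E = V_B − V_BE = 4.8 − 0.7 = 4.1 V.
R_E = V_E / I_E = 4.1 / 7 = 0.586 kΩ.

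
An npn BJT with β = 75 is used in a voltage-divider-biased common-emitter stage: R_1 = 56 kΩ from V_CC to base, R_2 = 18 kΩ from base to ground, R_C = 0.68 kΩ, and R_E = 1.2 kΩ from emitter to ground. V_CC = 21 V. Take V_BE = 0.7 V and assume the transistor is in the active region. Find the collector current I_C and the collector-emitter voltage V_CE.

I_C ≈ 3.2 mA, V_CE ≈ 15 V

Thevenize the base divider: V_Th = V_CC·R_2/(R_1+R_2) = 21×18/74 = 5.11 V, R_Th = R_1‖R_2 = 13.6 kΩ.
Base-emitter loop: V_Th = I_B·R_Th + V_BE + (β+1)I_B·R_E, so I_B = (5.11 − 0.7) / (13.6 + 76×1.2) = 0.0421 mA.
I_C = β·I_B = 75×0.0421 = 3.15 mA, and I_E = (β+1)I_B = 3.2 mA.
V_CE = V_CC − I_C·R_C − I_E·R_E = 21 − 3.15×0.68 − 3.2×1.2 = 15 V.
V_CE = 15 V > 0.2 V confirms active-region operation.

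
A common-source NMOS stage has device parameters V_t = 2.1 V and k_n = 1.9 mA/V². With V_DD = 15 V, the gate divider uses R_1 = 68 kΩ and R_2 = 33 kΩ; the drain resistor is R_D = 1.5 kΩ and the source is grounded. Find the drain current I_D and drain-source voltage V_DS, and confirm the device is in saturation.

V_G = V_DD·R_2/(R_1+R_2) = 15×33/101 = 4.9 V. With the source grounded, V_GS = V_G = 4.9 V.
Assume saturation: I_D = (k_n/2)(V_GS − V_t)² = (1.9/2)×(4.9 − 2.1)² = 0.95×2.8² = 7.45 mA.
V_DS = V_DD − I_D·R_D = 15 − 7.45×1.5 = 3.82 V.
Saturation requires V_DS ≥ V_GS − V_t = 2.8 V; 3.82 ≥ 2.8 ✓.

I_D ≈ 7.5 mA, V_DS ≈ 3.8 V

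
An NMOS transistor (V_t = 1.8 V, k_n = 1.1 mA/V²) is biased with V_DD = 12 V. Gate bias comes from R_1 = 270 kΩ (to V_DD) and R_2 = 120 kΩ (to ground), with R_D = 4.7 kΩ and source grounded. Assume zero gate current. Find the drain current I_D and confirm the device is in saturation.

V_G = V_DD·R_2/(R_1+R_2) = 12×120/390 = 3.69 V. With the source grounded, V_GS = V_G = 3.69 V.
Assume saturation: I_D = (k_n/2)(V_GS − V_t)² = (1.1/2)×(3.69 − 1.8)² = 0.55×1.89² = 1.97 mA.
V_DS = V_DD − I_D·R_D = 12 − 1.97×4.7 = 2.74 V.
Saturation requires V_DS ≥ V_GS − V_t = 1.89 V; 2.74 ≥ 1.89 ✓.

I_D ≈ 2 mA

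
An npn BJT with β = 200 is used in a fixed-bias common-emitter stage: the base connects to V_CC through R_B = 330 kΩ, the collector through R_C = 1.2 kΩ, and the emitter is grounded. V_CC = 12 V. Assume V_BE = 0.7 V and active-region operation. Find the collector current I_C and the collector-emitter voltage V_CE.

Base loop: V_CC = I_B·R_B + V_BE, so I_B = (12 − 0.7)/330 kΩ = 0.0342 mA.
In the active region I_C = β·I_B = 200 × 0.0342 = 6.85 mA.
Collector loop: V_CE = V_CC − I_C·R_C = 12 − 6.85×1.2 = 3.78 V.
Since V_CE = 3.78 V > V_CE(sat) ≈ 0.2 V, the transistor is in the active region as assumed.

I_C ≈ 6.8 mA, V_CE ≈ 3.8 V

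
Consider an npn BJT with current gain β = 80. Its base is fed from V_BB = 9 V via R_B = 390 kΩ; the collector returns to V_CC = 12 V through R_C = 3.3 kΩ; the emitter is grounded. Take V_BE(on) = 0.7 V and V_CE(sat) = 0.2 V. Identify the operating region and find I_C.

Assume active. Base-emitter loop: I_B = (V_BB − V_BE)/R_B = (9 − 0.7)/390 = 0.0213 mA.
I_C = β·I_B = 80×0.0213 = 1.7 mA.
V_CE = V_CC − I_C·R_C = 12 − 1.7×3.3 = 6.38 V > V_CE(sat), so the active-region assumption holds.

active; I_C ≈ 1.7 mA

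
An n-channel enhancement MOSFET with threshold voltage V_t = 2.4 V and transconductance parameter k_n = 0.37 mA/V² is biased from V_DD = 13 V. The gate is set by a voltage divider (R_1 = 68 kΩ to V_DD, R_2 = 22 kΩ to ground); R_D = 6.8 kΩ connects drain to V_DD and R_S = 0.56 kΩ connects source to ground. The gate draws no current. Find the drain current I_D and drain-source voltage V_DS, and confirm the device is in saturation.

I_D ≈ 0.097 mA, V_DS ≈ 12 V

V_G = V_DD·R_2/(R_1+R_2) = 13×22/90 = 3.18 V.
Assume saturation: I_D = (k_n/2)(V_GS − V_t)² with V_GS = V_G − I_D·R_S = 3.18 − 0.56·I_D.
Substituting gives 0.058·I_D² − 1.16·I_D + 0.112 = 0, with roots I_D = 0.0968 or 19.9 mA.
The root I_D = 19.9 mA gives V_GS = -7.98 V ≤ V_t, so take I_D = 0.0968 mA.
Then V_GS = 3.12 V and V_DS = V_DD − I_D(R_D+R_S) = 13 − 0.0968×7.36 = 12.3 V.
Saturation requires V_DS ≥ V_GS − V_t = 0.724 V; 12.3 ≥ 0.724 ✓.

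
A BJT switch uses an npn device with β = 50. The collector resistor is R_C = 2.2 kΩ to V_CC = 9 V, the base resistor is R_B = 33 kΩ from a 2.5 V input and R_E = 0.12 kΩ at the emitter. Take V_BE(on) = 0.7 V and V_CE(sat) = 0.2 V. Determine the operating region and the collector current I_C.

active; I_C ≈ 2.3 mA

Assume active. Base-emitter loop: I_B = (V_BB − V_BE)/(R_B + (β+1)R_E) = (2.5 − 0.7)/(33 + 51×0.12) = 0.046 mA.
I_C = β·I_B = 50×0.046 = 2.3 mA.
V_CE = V_CC − I_C·R_C − I_E·R_E = 9 − 2.3×2.2 − 2.35×0.12 = 3.66 V > V_CE(sat), so the active-region assumption holds.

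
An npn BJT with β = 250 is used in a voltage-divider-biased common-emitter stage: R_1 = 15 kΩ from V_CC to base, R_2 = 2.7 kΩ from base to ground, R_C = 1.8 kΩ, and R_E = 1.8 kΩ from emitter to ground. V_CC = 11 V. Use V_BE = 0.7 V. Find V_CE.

V_CE ≈ 9.1 V

Thevenize the base divider: V_Th = V_CC·R_2/(R_1+R_2) = 11×2.7/17.7 = 1.68 V, R_Th = R_1‖R_2 = 2.29 kΩ.
Base-emitter loop: V_Th = I_B·R_Th + V_BE + (β+1)I_B·R_E, so I_B = (1.68 − 0.7) / (2.29 + 251×1.8) = 0.00215 mA.
I_C = β·I_B = 250×0.00215 = 0.538 mA, and I_E = (β+1)I_B = 0.541 mA.
V_CE = V_CC − I_C·R_C − I_E·R_E = 11 − 0.538×1.8 − 0.541×1.8 = 9.06 V.
V_CE = 9.06 V > 0.2 V confirms active-region operation.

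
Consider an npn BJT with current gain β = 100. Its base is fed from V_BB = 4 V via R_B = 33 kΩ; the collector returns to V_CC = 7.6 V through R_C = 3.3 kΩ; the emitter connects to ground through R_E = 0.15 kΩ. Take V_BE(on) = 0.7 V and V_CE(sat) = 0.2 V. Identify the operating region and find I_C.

Assume active: I_B = (4 − 0.7)/(33 + 101×0.15) = 0.0685 mA, I_C = β·I_B = 6.85 mA.
Then V_CE = 7.6 − 6.85×3.3 − 6.92×0.15 = -16.1 V < 0.2 V — the active assumption fails.
Re-solve with V_CE = 0.2 V. KCL at the emitter: V_E/R_E = (V_BB−0.7−V_E)/R_B + (V_CC−0.2−V_E)/R_C, giving V_E = 0.335 V.
I_C = (V_CC − 0.2 − V_E)/R_C = (7.4 − 0.335)/3.3 = 2.14 mA.
Check: I_B = (3.3 − 0.335)/33 = 0.0899 mA, and β·I_B = 8.99 mA > I_C, confirming saturation.

saturation; I_C ≈ 2.1 mA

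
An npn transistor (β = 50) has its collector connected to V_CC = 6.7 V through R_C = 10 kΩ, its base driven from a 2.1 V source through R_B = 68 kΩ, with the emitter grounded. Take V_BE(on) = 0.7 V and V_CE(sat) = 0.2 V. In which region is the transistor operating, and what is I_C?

saturation; I_C ≈ 0.65 mA

Assume active: I_B = (2.1 − 0.7)/68 = 0.0206 mA, giving I_C = β·I_B = 1.03 mA.
But then V_CE = 6.7 − 1.03×10 = -3.59 V < V_CE(sat) = 0.2 V — impossible in the active region.
So the transistor is saturated. With V_CE = 0.2 V, I_C = (V_CC − 0.2)/R_C = 6.5/10 = 0.65 mA.
Check: β·I_B = 1.03 mA > I_C = 0.65 mA, confirming saturation.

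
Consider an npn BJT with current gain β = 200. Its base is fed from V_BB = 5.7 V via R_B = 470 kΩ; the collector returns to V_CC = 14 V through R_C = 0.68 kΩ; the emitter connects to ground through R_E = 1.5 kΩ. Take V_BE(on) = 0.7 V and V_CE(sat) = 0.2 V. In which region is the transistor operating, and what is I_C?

Assume active. Base-emitter loop: I_B = (V_BB − V_BE)/(R_B + (β+1)R_E) = (5.7 − 0.7)/(470 + 201×1.5) = 0.00648 mA.
I_C = β·I_B = 200×0.00648 = 1.3 mA.
V_CE = V_CC − I_C·R_C − I_E·R_E = 14 − 1.3×0.68 − 1.3×1.5 = 11.2 V > V_CE(sat), so the active-region assumption holds.

active; I_C ≈ 1.3 mA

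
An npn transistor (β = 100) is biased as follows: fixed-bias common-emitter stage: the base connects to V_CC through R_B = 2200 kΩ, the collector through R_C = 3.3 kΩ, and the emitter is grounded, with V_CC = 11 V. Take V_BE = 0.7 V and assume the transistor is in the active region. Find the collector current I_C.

Base loop: V_CC = I_B·R_B + V_BE, so I_B = (11 − 0.7)/2200 kΩ = 0.00468 mA.
In the active region I_C = β·I_B = 100 × 0.00468 = 0.468 mA.
Collector loop: V_CE = V_CC − I_C·R_C = 11 − 0.468×3.3 = 9.46 V.
Since V_CE = 9.46 V > V_CE(sat) ≈ 0.2 V, the transistor is in the active region as assumed.

I_C ≈ 0.47 mA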